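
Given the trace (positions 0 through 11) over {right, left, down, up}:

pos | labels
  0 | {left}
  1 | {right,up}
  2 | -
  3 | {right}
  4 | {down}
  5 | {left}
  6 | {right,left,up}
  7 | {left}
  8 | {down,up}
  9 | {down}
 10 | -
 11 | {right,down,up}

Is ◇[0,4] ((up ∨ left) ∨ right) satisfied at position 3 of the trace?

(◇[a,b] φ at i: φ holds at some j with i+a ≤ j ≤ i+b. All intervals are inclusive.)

Check ((up ∨ left) ∨ right) at each j in [3,7]:
  j=3: true
  j=4: false
  j=5: true
  j=6: true
  j=7: true
Found at j=3 → formula holds.

Holds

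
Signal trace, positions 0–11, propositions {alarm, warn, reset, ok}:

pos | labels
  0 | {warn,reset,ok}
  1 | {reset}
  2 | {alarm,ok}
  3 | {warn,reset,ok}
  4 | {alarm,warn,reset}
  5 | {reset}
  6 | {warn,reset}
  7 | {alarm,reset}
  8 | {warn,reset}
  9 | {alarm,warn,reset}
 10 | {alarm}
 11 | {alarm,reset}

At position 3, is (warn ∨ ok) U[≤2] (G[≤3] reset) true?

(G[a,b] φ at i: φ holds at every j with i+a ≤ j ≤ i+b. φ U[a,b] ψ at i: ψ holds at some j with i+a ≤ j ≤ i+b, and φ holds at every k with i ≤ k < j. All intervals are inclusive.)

Need some j in [3,5] with G[≤3] reset, and (warn ∨ ok) at every k in [3,j-1].
  j=3: G[≤3] reset holds; no prefix to check → satisfied.

Holds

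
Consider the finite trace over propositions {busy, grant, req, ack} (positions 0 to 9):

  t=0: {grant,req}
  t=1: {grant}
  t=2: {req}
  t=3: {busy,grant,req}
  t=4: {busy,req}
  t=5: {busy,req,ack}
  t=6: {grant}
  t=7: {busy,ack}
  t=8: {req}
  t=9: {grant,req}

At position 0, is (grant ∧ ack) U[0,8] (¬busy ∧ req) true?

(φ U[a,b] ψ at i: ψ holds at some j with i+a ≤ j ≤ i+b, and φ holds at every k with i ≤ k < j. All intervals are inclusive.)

Holds

Need some j in [0,8] with (¬busy ∧ req), and (grant ∧ ack) at every k in [0,j-1].
  j=0: (¬busy ∧ req) holds; no prefix to check → satisfied.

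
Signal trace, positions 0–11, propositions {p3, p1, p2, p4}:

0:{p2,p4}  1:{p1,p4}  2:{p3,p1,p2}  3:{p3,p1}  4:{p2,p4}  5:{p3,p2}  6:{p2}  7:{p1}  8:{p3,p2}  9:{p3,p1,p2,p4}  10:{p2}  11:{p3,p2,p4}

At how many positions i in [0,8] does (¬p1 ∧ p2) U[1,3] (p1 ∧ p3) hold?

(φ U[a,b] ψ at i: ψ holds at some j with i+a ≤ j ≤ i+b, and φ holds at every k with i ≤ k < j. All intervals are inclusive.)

1

Evaluate at each i in [0,8]:
  i=0: ✗ (lhs fails at k=1 before rhs at j=2)
  i=1: ✗ (lhs fails at k=1 before rhs at j=2)
  i=2: ✗ (lhs fails at k=2 before rhs at j=3)
  i=3: ✗ (no rhs in [4,6])
  i=4: ✗ (no rhs in [5,7])
  i=5: ✗ (no rhs in [6,8])
  i=6: ✗ (lhs fails at k=7 before rhs at j=9)
  i=7: ✗ (lhs fails at k=7 before rhs at j=9)
  i=8: ✓ (rhs at j=9; lhs holds on [8,8])
Positions where it holds: {8} → 1.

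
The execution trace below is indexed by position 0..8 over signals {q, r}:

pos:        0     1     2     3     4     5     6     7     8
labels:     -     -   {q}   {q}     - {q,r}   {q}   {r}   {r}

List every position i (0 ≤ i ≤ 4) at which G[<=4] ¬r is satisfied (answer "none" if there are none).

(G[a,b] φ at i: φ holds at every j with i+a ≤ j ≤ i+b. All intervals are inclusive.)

Evaluate at each i in [0,4]:
  i=0: ✓ (all of [0,4])
  i=1: ✗ (fails at j=5)
  i=2: ✗ (fails at j=5)
  i=3: ✗ (fails at j=5)
  i=4: ✗ (fails at j=5)

0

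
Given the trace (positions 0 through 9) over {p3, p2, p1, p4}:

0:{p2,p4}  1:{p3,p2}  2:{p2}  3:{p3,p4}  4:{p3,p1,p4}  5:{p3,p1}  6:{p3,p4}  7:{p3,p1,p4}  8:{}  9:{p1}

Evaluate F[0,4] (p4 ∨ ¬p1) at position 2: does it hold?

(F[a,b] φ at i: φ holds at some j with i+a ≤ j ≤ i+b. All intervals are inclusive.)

Yes

Check (p4 ∨ ¬p1) at each j in [2,6]:
  j=2: true
  j=3: true
  j=4: true
  j=5: false
  j=6: true
Found at j=2 → formula holds.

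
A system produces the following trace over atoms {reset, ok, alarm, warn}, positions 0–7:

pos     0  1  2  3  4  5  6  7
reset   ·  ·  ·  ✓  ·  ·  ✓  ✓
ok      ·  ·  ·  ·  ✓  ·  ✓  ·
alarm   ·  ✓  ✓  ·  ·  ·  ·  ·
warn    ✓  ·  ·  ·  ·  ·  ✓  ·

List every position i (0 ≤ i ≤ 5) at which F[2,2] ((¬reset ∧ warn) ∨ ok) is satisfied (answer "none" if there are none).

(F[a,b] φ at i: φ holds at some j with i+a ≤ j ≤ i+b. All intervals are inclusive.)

Evaluate at each i in [0,5]:
  i=0: ✗ (none in [2,2])
  i=1: ✗ (none in [3,3])
  i=2: ✓ (witness j=4)
  i=3: ✗ (none in [5,5])
  i=4: ✓ (witness j=6)
  i=5: ✗ (none in [7,7])

2, 4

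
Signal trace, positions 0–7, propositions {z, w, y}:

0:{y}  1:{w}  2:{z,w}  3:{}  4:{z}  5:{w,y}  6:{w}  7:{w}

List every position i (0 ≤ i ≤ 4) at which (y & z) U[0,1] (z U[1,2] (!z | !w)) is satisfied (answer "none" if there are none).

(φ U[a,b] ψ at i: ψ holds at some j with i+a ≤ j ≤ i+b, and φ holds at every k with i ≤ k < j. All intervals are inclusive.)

2, 4

Evaluate at each i in [0,4]:
  i=0: ✗ (no rhs in [0,1])
  i=1: ✗ (lhs fails at k=1 before rhs at j=2)
  i=2: ✓ (rhs at j=2)
  i=3: ✗ (lhs fails at k=3 before rhs at j=4)
  i=4: ✓ (rhs at j=4)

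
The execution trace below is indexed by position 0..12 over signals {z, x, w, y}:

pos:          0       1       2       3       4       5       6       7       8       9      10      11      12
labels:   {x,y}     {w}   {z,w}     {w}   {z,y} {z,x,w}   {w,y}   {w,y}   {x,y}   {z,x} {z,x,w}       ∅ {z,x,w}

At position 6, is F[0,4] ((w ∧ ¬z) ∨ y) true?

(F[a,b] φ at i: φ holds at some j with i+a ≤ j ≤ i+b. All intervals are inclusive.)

True

Check ((w ∧ ¬z) ∨ y) at each j in [6,10]:
  j=6: true
  j=7: true
  j=8: true
  j=9: false
  j=10: false
Found at j=6 → formula holds.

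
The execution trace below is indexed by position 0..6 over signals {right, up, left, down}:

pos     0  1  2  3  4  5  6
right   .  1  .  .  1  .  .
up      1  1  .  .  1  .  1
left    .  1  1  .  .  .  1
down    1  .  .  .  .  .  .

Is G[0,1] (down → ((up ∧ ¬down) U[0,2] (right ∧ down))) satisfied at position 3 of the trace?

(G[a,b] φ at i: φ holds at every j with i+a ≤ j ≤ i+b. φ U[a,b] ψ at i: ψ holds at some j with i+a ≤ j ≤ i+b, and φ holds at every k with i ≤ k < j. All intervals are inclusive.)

Check (down → ((up ∧ ¬down) U[0,2] (right ∧ down))) at every j in [3,4]:
  j=3: antecedent false → ✓
  j=4: antecedent false → ✓
All positions satisfy it → formula holds.

Yes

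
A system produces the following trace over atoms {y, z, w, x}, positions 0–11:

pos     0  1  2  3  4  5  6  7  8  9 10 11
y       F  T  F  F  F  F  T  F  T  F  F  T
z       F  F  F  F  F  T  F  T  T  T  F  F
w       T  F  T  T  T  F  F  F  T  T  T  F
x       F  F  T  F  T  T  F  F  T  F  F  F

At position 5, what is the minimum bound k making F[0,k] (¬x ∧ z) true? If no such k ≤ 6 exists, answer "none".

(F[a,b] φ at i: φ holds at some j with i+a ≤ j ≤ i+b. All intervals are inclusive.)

2

Scan j = 5,6,… for (¬x ∧ z):
  j=5: fails
  j=6: fails
  j=7: holds
First hit at j=7, so smallest k = 7-5 = 2.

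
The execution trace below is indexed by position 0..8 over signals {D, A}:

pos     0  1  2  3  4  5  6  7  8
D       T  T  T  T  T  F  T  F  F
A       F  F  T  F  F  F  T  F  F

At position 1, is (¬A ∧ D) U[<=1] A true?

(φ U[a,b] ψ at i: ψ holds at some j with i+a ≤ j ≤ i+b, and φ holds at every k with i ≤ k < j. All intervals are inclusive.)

Need some j in [1,2] with A, and (¬A ∧ D) at every k in [1,j-1].
  j=1: A false.
  j=2: A holds; (¬A ∧ D) holds at every k in [1,1] → satisfied.

Yes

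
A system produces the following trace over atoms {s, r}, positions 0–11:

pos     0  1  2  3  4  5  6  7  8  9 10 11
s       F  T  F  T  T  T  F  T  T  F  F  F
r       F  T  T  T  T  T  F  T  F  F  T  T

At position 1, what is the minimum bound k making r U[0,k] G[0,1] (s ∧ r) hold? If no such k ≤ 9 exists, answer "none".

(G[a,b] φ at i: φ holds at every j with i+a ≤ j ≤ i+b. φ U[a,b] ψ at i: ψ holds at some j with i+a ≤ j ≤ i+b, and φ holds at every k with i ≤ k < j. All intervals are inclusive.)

Need earliest j ≥ 1 with G[0,1] (s ∧ r), and r at every k in [1,j-1].
  j=1: rhs fails.
  j=2: rhs fails.
  j=3: rhs holds; lhs holds on [1,2]. k = 2.

2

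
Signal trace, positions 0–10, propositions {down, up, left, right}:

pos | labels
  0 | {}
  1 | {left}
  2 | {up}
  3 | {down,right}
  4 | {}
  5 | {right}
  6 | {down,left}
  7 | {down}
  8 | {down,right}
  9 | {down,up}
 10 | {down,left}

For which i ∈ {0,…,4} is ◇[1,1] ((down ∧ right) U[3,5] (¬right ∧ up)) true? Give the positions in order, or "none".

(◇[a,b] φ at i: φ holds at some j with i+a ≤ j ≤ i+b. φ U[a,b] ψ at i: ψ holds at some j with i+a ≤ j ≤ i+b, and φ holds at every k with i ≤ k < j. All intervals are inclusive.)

none

Evaluate at each i in [0,4]:
  i=0: ✗ (none in [1,1])
  i=1: ✗ (none in [2,2])
  i=2: ✗ (none in [3,3])
  i=3: ✗ (none in [4,4])
  i=4: ✗ (none in [5,5])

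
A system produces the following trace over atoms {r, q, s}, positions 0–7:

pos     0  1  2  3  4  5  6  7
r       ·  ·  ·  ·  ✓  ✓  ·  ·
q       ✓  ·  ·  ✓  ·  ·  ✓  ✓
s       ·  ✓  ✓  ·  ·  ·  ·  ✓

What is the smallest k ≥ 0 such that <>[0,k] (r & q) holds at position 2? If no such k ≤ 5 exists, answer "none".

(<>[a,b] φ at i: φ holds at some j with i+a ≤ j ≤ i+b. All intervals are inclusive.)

none

Scan j = 2,3,… for (r & q):
  j=2: fails
  j=3: fails
  j=4: fails
  j=5: fails
  j=6: fails
  j=7: fails
No j in [2,7] satisfies it → none.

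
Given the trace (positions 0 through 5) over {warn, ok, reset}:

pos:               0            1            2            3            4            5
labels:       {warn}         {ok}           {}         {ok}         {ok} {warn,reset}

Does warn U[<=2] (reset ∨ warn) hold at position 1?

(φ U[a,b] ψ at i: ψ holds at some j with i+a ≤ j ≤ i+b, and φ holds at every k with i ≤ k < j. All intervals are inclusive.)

False

Need some j in [1,3] with (reset ∨ warn), and warn at every k in [1,j-1].
  j=1: (reset ∨ warn) false.
  j=2: (reset ∨ warn) false.
  j=3: (reset ∨ warn) false.
No j in the window works → until fails.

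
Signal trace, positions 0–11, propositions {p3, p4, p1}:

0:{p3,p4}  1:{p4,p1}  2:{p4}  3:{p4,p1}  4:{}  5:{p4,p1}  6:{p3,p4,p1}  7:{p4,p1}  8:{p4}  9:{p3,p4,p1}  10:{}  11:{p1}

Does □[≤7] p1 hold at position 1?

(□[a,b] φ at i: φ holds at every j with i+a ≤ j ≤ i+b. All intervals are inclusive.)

Check p1 at every j in [1,8]:
  j=1: true
  j=2: false
  j=3: true
  j=4: false
  j=5: true
  j=6: true
  j=7: true
  j=8: false
Fails at j=2 → formula fails.

False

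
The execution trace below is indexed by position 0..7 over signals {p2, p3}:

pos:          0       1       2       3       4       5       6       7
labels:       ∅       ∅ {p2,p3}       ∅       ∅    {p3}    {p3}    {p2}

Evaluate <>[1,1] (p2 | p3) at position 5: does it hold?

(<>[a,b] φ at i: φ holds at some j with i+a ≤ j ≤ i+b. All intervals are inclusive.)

Yes

Check (p2 | p3) at each j in [6,6]:
  j=6: true
Found at j=6 → formula holds.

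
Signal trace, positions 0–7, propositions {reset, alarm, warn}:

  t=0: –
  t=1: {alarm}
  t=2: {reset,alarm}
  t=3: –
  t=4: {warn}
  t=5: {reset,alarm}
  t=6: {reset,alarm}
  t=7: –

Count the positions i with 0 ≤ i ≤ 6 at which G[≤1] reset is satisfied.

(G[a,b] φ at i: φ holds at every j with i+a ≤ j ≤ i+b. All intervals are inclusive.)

1

Evaluate at each i in [0,6]:
  i=0: ✗ (fails at j=0)
  i=1: ✗ (fails at j=1)
  i=2: ✗ (fails at j=3)
  i=3: ✗ (fails at j=3)
  i=4: ✗ (fails at j=4)
  i=5: ✓ (all of [5,6])
  i=6: ✗ (fails at j=7)
Positions where it holds: {5} → 1.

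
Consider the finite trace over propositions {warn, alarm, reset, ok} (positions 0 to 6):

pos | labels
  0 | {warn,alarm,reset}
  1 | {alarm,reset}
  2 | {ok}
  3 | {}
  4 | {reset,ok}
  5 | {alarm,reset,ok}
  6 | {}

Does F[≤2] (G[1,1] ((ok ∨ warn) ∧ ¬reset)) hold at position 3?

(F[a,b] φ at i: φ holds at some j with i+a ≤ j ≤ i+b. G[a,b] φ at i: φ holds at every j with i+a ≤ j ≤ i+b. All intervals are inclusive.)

Check G[1,1] ((ok ∨ warn) ∧ ¬reset) at each j in [3,5]:
  j=3: fails at 4
  j=4: fails at 5
  j=5: fails at 6
No position in the window satisfies it → formula fails.

False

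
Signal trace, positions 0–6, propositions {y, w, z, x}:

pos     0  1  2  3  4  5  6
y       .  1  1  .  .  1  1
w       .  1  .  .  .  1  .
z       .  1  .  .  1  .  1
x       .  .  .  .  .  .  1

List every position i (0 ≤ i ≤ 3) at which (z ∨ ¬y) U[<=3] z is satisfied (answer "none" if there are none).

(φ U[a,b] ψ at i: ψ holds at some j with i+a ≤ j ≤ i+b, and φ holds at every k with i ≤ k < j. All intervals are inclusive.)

Evaluate at each i in [0,3]:
  i=0: ✓ (rhs at j=1; lhs holds on [0,0])
  i=1: ✓ (rhs at j=1)
  i=2: ✗ (lhs fails at k=2 before rhs at j=4)
  i=3: ✓ (rhs at j=4; lhs holds on [3,3])

0, 1, 3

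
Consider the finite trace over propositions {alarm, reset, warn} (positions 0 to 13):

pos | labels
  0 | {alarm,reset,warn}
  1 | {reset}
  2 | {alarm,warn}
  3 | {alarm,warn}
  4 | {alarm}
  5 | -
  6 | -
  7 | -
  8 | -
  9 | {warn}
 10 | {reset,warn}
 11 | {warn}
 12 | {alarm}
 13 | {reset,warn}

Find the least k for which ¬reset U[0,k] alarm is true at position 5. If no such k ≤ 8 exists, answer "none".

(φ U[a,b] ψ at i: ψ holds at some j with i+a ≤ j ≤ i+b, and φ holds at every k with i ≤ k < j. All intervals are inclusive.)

none

Need earliest j ≥ 5 with alarm, and ¬reset at every k in [5,j-1].
  j=5: rhs fails.
  j=6: rhs fails.
  j=7: rhs fails.
  j=8: rhs fails.
  j=9: rhs fails.
  j=10: rhs fails.
  j=11: rhs fails.
  j=12: rhs holds but lhs fails at k=10.
  j=13: rhs fails.
No witness within the range → none.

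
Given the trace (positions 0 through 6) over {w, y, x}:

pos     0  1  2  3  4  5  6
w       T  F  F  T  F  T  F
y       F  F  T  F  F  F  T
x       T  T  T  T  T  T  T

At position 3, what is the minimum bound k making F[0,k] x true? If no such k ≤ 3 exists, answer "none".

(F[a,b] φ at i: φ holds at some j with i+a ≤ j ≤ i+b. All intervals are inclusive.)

0

Scan j = 3,4,… for x:
  j=3: holds
First hit at j=3, so smallest k = 3-3 = 0.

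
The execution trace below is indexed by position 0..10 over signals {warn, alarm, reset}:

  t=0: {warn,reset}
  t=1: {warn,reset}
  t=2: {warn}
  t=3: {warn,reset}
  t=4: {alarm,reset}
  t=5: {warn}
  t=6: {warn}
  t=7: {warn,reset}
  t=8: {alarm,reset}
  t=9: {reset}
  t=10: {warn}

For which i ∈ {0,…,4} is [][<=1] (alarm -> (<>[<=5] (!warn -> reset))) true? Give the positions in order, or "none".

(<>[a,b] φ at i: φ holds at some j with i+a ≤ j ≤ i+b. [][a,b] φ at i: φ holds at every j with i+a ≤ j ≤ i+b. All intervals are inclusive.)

0, 1, 2, 3, 4

Evaluate at each i in [0,4]:
  i=0: ✓ (all of [0,1])
  i=1: ✓ (all of [1,2])
  i=2: ✓ (all of [2,3])
  i=3: ✓ (all of [3,4])
  i=4: ✓ (all of [4,5])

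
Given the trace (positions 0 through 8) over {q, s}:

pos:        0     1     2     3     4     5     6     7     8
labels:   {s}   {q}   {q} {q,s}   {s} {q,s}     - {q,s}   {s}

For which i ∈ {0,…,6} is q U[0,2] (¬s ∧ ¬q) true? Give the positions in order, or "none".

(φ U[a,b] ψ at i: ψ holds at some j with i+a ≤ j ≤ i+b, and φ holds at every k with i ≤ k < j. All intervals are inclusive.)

Evaluate at each i in [0,6]:
  i=0: ✗ (no rhs in [0,2])
  i=1: ✗ (no rhs in [1,3])
  i=2: ✗ (no rhs in [2,4])
  i=3: ✗ (no rhs in [3,5])
  i=4: ✗ (lhs fails at k=4 before rhs at j=6)
  i=5: ✓ (rhs at j=6; lhs holds on [5,5])
  i=6: ✓ (rhs at j=6)

5, 6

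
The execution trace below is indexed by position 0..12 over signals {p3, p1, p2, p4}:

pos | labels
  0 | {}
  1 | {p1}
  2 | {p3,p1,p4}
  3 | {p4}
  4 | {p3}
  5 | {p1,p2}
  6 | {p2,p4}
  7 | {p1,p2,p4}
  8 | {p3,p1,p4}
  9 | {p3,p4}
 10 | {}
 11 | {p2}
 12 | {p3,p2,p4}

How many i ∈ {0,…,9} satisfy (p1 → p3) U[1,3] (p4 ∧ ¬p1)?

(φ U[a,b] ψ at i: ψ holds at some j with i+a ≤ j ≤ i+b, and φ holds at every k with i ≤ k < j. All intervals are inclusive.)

3

Evaluate at each i in [0,9]:
  i=0: ✗ (lhs fails at k=1 before rhs at j=3)
  i=1: ✗ (lhs fails at k=1 before rhs at j=3)
  i=2: ✓ (rhs at j=3; lhs holds on [2,2])
  i=3: ✗ (lhs fails at k=5 before rhs at j=6)
  i=4: ✗ (lhs fails at k=5 before rhs at j=6)
  i=5: ✗ (lhs fails at k=5 before rhs at j=6)
  i=6: ✗ (lhs fails at k=7 before rhs at j=9)
  i=7: ✗ (lhs fails at k=7 before rhs at j=9)
  i=8: ✓ (rhs at j=9; lhs holds on [8,8])
  i=9: ✓ (rhs at j=12; lhs holds on [9,11])
Positions where it holds: {2, 8, 9} → 3.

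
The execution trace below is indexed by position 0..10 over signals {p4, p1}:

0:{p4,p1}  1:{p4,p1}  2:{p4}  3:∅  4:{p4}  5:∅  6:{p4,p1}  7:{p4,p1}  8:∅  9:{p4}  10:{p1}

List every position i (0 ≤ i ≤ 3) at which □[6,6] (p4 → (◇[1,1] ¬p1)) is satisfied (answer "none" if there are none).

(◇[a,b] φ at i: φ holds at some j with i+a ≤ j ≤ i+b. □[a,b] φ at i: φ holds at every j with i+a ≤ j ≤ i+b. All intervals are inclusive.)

Evaluate at each i in [0,3]:
  i=0: ✗ (fails at j=6)
  i=1: ✓ (all of [7,7])
  i=2: ✓ (all of [8,8])
  i=3: ✗ (fails at j=9)

1, 2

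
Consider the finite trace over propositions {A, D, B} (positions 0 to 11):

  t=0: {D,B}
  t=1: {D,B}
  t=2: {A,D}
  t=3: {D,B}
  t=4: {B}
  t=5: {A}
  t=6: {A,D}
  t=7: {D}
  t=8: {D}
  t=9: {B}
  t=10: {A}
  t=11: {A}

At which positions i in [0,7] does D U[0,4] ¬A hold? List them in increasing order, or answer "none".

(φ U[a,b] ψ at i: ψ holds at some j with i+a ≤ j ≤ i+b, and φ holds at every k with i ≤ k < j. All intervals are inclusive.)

0, 1, 2, 3, 4, 6, 7

Evaluate at each i in [0,7]:
  i=0: ✓ (rhs at j=0)
  i=1: ✓ (rhs at j=1)
  i=2: ✓ (rhs at j=3; lhs holds on [2,2])
  i=3: ✓ (rhs at j=3)
  i=4: ✓ (rhs at j=4)
  i=5: ✗ (lhs fails at k=5 before rhs at j=7)
  i=6: ✓ (rhs at j=7; lhs holds on [6,6])
  i=7: ✓ (rhs at j=7)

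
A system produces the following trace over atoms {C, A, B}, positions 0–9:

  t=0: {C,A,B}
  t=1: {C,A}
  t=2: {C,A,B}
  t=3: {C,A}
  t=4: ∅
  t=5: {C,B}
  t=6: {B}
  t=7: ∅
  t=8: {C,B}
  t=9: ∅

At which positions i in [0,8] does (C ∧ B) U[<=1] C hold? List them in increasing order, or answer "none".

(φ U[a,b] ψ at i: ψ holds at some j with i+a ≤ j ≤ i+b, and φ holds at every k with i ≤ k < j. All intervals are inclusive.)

Evaluate at each i in [0,8]:
  i=0: ✓ (rhs at j=0)
  i=1: ✓ (rhs at j=1)
  i=2: ✓ (rhs at j=2)
  i=3: ✓ (rhs at j=3)
  i=4: ✗ (lhs fails at k=4 before rhs at j=5)
  i=5: ✓ (rhs at j=5)
  i=6: ✗ (no rhs in [6,7])
  i=7: ✗ (lhs fails at k=7 before rhs at j=8)
  i=8: ✓ (rhs at j=8)

0, 1, 2, 3, 5, 8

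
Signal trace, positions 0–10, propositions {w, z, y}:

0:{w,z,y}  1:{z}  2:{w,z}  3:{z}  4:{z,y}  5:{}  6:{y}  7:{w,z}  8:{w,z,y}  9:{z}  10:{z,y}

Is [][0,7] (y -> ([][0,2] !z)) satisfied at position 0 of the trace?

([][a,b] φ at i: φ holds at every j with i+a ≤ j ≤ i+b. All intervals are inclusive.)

Check (y -> ([][0,2] !z)) at every j in [0,7]:
  j=0: antecedent true; consequent fails at 0 → ✗
  j=1: antecedent false → ✓
  j=2: antecedent false → ✓
  j=3: antecedent false → ✓
  j=4: antecedent true; consequent fails at 4 → ✗
  j=5: antecedent false → ✓
  j=6: antecedent true; consequent fails at 7 → ✗
  j=7: antecedent false → ✓
Fails at j=0 → formula fails.

No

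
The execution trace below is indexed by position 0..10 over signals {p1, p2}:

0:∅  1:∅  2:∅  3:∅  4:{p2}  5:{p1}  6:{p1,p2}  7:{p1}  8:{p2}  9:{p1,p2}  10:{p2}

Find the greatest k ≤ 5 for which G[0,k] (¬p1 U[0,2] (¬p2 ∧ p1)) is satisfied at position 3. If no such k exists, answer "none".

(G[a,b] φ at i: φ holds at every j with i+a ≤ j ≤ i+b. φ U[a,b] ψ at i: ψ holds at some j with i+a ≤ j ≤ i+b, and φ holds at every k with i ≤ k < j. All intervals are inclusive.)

(¬p1 U[0,2] (¬p2 ∧ p1)) must hold from j=3 onward; find where it first fails.
  j=3: holds
  j=4: holds
  j=5: holds
  j=6: fails
Holds on [3,5], so largest k = 2.

2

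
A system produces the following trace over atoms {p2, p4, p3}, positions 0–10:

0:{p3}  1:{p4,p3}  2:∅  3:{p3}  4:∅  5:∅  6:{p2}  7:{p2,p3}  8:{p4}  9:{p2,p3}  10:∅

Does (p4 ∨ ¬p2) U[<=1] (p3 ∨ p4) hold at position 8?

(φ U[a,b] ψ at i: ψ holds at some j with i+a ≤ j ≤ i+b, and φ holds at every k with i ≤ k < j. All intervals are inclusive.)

Holds

Need some j in [8,9] with (p3 ∨ p4), and (p4 ∨ ¬p2) at every k in [8,j-1].
  j=8: (p3 ∨ p4) holds; no prefix to check → satisfied.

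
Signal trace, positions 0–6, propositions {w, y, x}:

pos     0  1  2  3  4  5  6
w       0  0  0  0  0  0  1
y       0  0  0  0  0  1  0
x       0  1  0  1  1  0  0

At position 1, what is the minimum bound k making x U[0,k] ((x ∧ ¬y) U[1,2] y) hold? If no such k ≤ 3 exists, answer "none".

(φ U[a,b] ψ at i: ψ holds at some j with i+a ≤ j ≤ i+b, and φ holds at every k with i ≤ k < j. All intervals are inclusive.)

Need earliest j ≥ 1 with ((x ∧ ¬y) U[1,2] y), and x at every k in [1,j-1].
  j=1: rhs fails.
  j=2: rhs fails.
  j=3: rhs holds but lhs fails at k=2.
  j=4: rhs holds but lhs fails at k=2.
No witness within the range → none.

none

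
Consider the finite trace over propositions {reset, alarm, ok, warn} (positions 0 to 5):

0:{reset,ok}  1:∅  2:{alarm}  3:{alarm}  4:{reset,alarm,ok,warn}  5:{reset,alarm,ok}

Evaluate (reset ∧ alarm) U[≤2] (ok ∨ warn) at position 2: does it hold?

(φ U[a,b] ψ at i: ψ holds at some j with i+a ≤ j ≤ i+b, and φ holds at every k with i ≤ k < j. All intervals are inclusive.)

Need some j in [2,4] with (ok ∨ warn), and (reset ∧ alarm) at every k in [2,j-1].
  j=2: (ok ∨ warn) false.
  j=3: (ok ∨ warn) false.
  j=4: (ok ∨ warn) holds, but (reset ∧ alarm) fails at k=2 → not this j.
No j in the window works → until fails.

Does not hold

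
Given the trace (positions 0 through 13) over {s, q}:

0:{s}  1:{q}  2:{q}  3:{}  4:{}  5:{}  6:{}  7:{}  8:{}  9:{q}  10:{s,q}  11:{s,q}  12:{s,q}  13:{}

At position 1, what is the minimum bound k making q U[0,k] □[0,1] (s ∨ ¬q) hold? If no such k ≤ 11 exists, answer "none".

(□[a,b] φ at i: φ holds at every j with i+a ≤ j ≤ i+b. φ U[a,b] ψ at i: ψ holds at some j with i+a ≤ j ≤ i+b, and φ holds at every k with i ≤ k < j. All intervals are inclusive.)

Need earliest j ≥ 1 with □[0,1] (s ∨ ¬q), and q at every k in [1,j-1].
  j=1: rhs fails.
  j=2: rhs fails.
  j=3: rhs holds; lhs holds on [1,2]. k = 2.

2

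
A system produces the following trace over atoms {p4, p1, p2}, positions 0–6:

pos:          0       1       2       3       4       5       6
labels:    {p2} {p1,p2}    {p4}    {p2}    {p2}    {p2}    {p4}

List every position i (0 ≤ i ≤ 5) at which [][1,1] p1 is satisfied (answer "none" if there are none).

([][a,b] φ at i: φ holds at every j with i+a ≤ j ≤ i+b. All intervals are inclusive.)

Evaluate at each i in [0,5]:
  i=0: ✓ (all of [1,1])
  i=1: ✗ (fails at j=2)
  i=2: ✗ (fails at j=3)
  i=3: ✗ (fails at j=4)
  i=4: ✗ (fails at j=5)
  i=5: ✗ (fails at j=6)

0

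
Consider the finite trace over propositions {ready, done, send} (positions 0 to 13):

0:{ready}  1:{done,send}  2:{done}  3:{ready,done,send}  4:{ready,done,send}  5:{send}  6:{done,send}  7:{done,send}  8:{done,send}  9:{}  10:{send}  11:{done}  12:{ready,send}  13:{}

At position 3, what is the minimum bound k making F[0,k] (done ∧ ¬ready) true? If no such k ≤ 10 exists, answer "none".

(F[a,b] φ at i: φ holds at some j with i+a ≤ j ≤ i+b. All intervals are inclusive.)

Scan j = 3,4,… for (done ∧ ¬ready):
  j=3: fails
  j=4: fails
  j=5: fails
  j=6: holds
First hit at j=6, so smallest k = 6-3 = 3.

3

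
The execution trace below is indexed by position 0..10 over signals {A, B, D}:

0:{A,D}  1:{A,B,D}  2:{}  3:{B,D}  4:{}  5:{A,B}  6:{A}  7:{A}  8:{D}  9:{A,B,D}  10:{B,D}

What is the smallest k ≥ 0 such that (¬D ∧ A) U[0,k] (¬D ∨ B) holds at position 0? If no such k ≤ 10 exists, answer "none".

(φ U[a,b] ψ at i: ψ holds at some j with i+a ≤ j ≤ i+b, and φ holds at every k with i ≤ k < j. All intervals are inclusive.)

none

Need earliest j ≥ 0 with (¬D ∨ B), and (¬D ∧ A) at every k in [0,j-1].
  j=0: rhs fails.
  j=1: rhs holds but lhs fails at k=0.
  j=2: rhs holds but lhs fails at k=0.
  j=3: rhs holds but lhs fails at k=0.
  j=4: rhs holds but lhs fails at k=0.
  j=5: rhs holds but lhs fails at k=0.
  j=6: rhs holds but lhs fails at k=0.
  j=7: rhs holds but lhs fails at k=0.
  j=8: rhs fails.
  j=9: rhs holds but lhs fails at k=0.
  j=10: rhs holds but lhs fails at k=0.
No witness within the range → none.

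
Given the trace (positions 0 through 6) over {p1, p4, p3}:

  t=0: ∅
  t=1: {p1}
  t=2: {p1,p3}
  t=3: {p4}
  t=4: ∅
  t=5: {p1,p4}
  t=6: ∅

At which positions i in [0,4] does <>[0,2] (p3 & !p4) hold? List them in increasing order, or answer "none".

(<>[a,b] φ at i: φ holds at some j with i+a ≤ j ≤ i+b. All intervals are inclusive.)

0, 1, 2

Evaluate at each i in [0,4]:
  i=0: ✓ (witness j=2)
  i=1: ✓ (witness j=2)
  i=2: ✓ (witness j=2)
  i=3: ✗ (none in [3,5])
  i=4: ✗ (none in [4,6])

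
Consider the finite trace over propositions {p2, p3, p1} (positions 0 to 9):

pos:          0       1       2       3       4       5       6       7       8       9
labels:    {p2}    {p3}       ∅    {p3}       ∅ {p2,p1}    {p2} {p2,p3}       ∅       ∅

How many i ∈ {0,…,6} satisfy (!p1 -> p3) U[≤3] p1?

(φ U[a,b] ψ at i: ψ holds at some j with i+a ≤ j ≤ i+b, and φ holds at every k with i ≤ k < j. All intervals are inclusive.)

1

Evaluate at each i in [0,6]:
  i=0: ✗ (no rhs in [0,3])
  i=1: ✗ (no rhs in [1,4])
  i=2: ✗ (lhs fails at k=2 before rhs at j=5)
  i=3: ✗ (lhs fails at k=4 before rhs at j=5)
  i=4: ✗ (lhs fails at k=4 before rhs at j=5)
  i=5: ✓ (rhs at j=5)
  i=6: ✗ (no rhs in [6,9])
Positions where it holds: {5} → 1.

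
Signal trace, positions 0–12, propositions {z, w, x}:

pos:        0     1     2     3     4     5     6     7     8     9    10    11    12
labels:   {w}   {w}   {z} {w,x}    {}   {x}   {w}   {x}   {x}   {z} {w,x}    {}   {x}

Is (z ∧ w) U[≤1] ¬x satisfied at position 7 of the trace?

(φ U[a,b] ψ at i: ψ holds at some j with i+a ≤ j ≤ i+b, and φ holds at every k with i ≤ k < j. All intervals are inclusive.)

Need some j in [7,8] with ¬x, and (z ∧ w) at every k in [7,j-1].
  j=7: ¬x false.
  j=8: ¬x false.
No j in the window works → until fails.

Does not hold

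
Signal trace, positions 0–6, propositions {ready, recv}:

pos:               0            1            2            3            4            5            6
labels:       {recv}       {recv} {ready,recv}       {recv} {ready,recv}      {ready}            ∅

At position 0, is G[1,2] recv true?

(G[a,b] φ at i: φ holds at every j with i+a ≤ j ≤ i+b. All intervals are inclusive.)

Check recv at every j in [1,2]:
  j=1: true
  j=2: true
All positions satisfy it → formula holds.

True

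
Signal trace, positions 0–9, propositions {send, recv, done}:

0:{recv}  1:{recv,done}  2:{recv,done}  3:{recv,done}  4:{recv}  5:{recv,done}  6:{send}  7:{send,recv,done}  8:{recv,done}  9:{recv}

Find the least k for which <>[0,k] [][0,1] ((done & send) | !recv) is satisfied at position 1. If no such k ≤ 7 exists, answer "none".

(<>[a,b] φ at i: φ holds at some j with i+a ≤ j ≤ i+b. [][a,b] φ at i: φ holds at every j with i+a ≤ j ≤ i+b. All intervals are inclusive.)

5

Scan j = 1,2,… for [][0,1] ((done & send) | !recv):
  j=1: fails
  j=2: fails
  j=3: fails
  j=4: fails
  j=5: fails
  j=6: holds
First hit at j=6, so smallest k = 6-1 = 5.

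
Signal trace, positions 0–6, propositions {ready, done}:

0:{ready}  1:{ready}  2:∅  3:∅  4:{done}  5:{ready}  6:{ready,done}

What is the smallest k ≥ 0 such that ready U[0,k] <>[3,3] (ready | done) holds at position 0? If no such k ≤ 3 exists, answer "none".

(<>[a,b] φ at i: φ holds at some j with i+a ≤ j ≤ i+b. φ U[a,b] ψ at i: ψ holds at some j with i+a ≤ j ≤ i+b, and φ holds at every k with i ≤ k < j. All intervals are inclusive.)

1

Need earliest j ≥ 0 with <>[3,3] (ready | done), and ready at every k in [0,j-1].
  j=0: rhs fails.
  j=1: rhs holds; lhs holds on [0,0]. k = 1.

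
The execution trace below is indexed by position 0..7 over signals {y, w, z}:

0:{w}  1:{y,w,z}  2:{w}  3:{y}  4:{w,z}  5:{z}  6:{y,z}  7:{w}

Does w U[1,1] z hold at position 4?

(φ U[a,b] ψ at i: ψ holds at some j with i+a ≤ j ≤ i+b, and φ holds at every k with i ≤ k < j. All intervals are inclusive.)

Need some j in [5,5] with z, and w at every k in [4,j-1].
  j=5: z holds; w holds at every k in [4,4] → satisfied.

Yes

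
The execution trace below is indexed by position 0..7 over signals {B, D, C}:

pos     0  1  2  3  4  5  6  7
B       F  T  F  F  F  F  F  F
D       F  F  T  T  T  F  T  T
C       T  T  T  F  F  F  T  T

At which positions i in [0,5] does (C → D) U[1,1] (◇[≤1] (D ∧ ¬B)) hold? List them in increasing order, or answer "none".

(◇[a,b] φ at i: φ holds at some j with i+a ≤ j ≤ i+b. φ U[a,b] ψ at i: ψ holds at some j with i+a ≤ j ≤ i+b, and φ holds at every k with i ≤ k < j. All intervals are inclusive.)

2, 3, 4, 5

Evaluate at each i in [0,5]:
  i=0: ✗ (lhs fails at k=0 before rhs at j=1)
  i=1: ✗ (lhs fails at k=1 before rhs at j=2)
  i=2: ✓ (rhs at j=3; lhs holds on [2,2])
  i=3: ✓ (rhs at j=4; lhs holds on [3,3])
  i=4: ✓ (rhs at j=5; lhs holds on [4,4])
  i=5: ✓ (rhs at j=6; lhs holds on [5,5])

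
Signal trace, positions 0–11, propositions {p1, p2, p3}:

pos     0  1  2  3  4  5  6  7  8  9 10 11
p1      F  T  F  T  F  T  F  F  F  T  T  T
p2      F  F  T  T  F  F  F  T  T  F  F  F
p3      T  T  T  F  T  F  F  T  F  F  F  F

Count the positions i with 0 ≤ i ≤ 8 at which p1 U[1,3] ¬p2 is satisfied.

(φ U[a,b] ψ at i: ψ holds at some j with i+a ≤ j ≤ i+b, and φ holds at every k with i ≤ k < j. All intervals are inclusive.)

2

Evaluate at each i in [0,8]:
  i=0: ✗ (lhs fails at k=0 before rhs at j=1)
  i=1: ✗ (lhs fails at k=2 before rhs at j=4)
  i=2: ✗ (lhs fails at k=2 before rhs at j=4)
  i=3: ✓ (rhs at j=4; lhs holds on [3,3])
  i=4: ✗ (lhs fails at k=4 before rhs at j=5)
  i=5: ✓ (rhs at j=6; lhs holds on [5,5])
  i=6: ✗ (lhs fails at k=6 before rhs at j=9)
  i=7: ✗ (lhs fails at k=7 before rhs at j=9)
  i=8: ✗ (lhs fails at k=8 before rhs at j=9)
Positions where it holds: {3, 5} → 2.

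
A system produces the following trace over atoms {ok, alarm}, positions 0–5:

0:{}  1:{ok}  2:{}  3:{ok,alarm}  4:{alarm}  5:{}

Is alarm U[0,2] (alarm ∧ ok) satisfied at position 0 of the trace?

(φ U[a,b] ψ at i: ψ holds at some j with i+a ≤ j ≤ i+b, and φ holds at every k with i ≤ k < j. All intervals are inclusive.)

Does not hold

Need some j in [0,2] with (alarm ∧ ok), and alarm at every k in [0,j-1].
  j=0: (alarm ∧ ok) false.
  j=1: (alarm ∧ ok) false.
  j=2: (alarm ∧ ok) false.
No j in the window works → until fails.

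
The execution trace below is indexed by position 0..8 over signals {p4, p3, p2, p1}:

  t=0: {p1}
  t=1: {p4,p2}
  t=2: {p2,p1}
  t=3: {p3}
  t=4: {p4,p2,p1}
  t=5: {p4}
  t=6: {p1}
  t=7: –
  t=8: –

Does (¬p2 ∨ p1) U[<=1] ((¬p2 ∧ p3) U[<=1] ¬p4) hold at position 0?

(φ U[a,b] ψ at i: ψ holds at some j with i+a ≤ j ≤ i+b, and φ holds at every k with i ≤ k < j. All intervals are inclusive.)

Need some j in [0,1] with ((¬p2 ∧ p3) U[<=1] ¬p4), and (¬p2 ∨ p1) at every k in [0,j-1].
  j=0: ((¬p2 ∧ p3) U[<=1] ¬p4) holds; no prefix to check → satisfied.

True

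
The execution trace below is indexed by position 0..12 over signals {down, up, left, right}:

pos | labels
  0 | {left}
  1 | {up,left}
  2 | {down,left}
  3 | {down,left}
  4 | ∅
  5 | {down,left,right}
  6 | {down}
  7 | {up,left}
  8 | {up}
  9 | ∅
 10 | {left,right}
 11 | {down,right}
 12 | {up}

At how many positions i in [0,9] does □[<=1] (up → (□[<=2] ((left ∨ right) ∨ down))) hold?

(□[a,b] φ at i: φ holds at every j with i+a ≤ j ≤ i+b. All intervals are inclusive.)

7

Evaluate at each i in [0,9]:
  i=0: ✓ (all of [0,1])
  i=1: ✓ (all of [1,2])
  i=2: ✓ (all of [2,3])
  i=3: ✓ (all of [3,4])
  i=4: ✓ (all of [4,5])
  i=5: ✓ (all of [5,6])
  i=6: ✗ (fails at j=7)
  i=7: ✗ (fails at j=7)
  i=8: ✗ (fails at j=8)
  i=9: ✓ (all of [9,10])
Positions where it holds: {0, 1, 2, 3, 4, 5, 9} → 7.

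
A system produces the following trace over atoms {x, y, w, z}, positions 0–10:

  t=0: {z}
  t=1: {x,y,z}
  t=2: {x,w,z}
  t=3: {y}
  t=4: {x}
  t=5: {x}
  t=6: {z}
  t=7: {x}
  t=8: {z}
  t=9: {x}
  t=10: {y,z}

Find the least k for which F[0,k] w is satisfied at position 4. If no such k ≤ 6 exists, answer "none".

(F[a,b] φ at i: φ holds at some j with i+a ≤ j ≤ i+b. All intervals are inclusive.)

none

Scan j = 4,5,… for w:
  j=4: fails
  j=5: fails
  j=6: fails
  j=7: fails
  j=8: fails
  j=9: fails
  j=10: fails
No j in [4,10] satisfies it → none.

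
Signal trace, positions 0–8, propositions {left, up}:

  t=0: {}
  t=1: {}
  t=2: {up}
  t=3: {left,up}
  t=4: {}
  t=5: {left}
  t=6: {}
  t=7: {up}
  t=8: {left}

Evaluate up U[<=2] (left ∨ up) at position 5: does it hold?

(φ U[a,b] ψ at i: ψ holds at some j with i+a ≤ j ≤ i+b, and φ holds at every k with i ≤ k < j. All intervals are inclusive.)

True

Need some j in [5,7] with (left ∨ up), and up at every k in [5,j-1].
  j=5: (left ∨ up) holds; no prefix to check → satisfied.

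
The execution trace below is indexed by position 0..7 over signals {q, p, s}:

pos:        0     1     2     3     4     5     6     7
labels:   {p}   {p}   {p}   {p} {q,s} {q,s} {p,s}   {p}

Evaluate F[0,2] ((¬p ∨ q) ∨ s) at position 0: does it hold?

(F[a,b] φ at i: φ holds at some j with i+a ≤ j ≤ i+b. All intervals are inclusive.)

No

Check ((¬p ∨ q) ∨ s) at each j in [0,2]:
  j=0: false
  j=1: false
  j=2: false
No position in the window satisfies it → formula fails.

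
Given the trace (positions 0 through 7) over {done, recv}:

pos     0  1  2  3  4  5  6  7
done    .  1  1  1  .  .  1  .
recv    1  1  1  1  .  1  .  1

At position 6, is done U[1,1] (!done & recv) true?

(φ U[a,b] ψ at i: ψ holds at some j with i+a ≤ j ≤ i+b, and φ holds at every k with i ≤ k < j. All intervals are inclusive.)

Need some j in [7,7] with (!done & recv), and done at every k in [6,j-1].
  j=7: (!done & recv) holds; done holds at every k in [6,6] → satisfied.

Holds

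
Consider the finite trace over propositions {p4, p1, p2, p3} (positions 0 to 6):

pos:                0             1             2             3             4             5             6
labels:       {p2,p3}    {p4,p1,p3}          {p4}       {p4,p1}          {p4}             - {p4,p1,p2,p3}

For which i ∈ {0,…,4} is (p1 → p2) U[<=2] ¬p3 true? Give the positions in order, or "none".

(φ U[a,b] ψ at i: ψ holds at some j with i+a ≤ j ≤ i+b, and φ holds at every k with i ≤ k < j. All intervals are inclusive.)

2, 3, 4

Evaluate at each i in [0,4]:
  i=0: ✗ (lhs fails at k=1 before rhs at j=2)
  i=1: ✗ (lhs fails at k=1 before rhs at j=2)
  i=2: ✓ (rhs at j=2)
  i=3: ✓ (rhs at j=3)
  i=4: ✓ (rhs at j=4)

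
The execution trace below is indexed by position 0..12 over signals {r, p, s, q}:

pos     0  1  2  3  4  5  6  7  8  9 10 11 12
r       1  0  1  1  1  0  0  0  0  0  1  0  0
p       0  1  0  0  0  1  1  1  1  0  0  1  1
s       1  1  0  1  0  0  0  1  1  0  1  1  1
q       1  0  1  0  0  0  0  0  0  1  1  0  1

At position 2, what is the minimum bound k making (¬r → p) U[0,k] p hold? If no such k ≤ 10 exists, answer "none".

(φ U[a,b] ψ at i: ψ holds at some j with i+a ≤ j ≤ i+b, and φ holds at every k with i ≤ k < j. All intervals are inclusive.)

3

Need earliest j ≥ 2 with p, and (¬r → p) at every k in [2,j-1].
  j=2: rhs fails.
  j=3: rhs fails.
  j=4: rhs fails.
  j=5: rhs holds; lhs holds on [2,4]. k = 3.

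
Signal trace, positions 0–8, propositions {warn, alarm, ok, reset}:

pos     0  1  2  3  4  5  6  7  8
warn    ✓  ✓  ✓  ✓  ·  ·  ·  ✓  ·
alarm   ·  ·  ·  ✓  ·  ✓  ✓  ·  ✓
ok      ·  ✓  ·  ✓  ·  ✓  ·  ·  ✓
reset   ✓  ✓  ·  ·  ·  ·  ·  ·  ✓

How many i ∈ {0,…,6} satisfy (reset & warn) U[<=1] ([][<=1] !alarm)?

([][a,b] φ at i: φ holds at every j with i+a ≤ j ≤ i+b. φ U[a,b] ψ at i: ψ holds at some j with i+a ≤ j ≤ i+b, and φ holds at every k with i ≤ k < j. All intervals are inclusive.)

Evaluate at each i in [0,6]:
  i=0: ✓ (rhs at j=0)
  i=1: ✓ (rhs at j=1)
  i=2: ✗ (no rhs in [2,3])
  i=3: ✗ (no rhs in [3,4])
  i=4: ✗ (no rhs in [4,5])
  i=5: ✗ (no rhs in [5,6])
  i=6: ✗ (no rhs in [6,7])
Positions where it holds: {0, 1} → 2.

2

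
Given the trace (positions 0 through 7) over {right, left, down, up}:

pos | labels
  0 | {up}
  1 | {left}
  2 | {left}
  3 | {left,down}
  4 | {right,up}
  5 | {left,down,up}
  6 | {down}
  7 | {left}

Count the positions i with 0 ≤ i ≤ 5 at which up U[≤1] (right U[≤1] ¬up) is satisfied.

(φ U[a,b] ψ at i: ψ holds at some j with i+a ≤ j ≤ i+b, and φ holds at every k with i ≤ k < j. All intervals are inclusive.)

5

Evaluate at each i in [0,5]:
  i=0: ✓ (rhs at j=1; lhs holds on [0,0])
  i=1: ✓ (rhs at j=1)
  i=2: ✓ (rhs at j=2)
  i=3: ✓ (rhs at j=3)
  i=4: ✗ (no rhs in [4,5])
  i=5: ✓ (rhs at j=6; lhs holds on [5,5])
Positions where it holds: {0, 1, 2, 3, 5} → 5.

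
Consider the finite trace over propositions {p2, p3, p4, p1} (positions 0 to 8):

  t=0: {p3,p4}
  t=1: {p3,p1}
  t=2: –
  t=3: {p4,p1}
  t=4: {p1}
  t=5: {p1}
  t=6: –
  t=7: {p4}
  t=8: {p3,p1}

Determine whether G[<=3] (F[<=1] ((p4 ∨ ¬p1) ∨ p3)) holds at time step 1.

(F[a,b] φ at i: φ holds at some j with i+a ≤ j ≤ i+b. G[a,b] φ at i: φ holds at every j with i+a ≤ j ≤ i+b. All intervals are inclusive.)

Check F[<=1] ((p4 ∨ ¬p1) ∨ p3) at every j in [1,4]:
  j=1: holds (witness at 1)
  j=2: holds (witness at 2)
  j=3: holds (witness at 3)
  j=4: fails (none in [4,5])
Fails at j=4 → formula fails.

No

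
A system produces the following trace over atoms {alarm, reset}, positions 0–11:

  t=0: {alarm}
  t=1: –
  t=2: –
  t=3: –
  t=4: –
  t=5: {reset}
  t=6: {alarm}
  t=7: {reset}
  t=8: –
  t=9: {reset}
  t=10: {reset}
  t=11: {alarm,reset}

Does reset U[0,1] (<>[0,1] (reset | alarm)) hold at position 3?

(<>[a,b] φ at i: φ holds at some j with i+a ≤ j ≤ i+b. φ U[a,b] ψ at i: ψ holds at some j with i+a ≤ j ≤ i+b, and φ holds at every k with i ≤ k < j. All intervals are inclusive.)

Need some j in [3,4] with <>[0,1] (reset | alarm), and reset at every k in [3,j-1].
  j=3: <>[0,1] (reset | alarm) — fails (none in [3,4]).
  j=4: <>[0,1] (reset | alarm) holds, but reset fails at k=3 → not this j.
No j in the window works → until fails.

No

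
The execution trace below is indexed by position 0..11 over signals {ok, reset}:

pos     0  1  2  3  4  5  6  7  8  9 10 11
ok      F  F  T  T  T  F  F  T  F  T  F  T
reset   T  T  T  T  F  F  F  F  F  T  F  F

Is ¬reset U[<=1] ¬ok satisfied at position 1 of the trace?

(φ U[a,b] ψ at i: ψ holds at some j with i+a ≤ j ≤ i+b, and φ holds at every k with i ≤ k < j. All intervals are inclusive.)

Need some j in [1,2] with ¬ok, and ¬reset at every k in [1,j-1].
  j=1: ¬ok holds; no prefix to check → satisfied.

True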